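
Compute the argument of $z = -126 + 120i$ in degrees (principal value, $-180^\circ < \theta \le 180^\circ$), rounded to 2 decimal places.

θ = arctan(b/a) = arctan(120/-126) (quadrant-adjusted) = 136.40°


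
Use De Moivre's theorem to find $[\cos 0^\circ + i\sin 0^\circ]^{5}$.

By De Moivre: z^n = r^n(cos(nθ) + i sin(nθ))
= 1^5(cos(5*0°) + i sin(5*0°))
= 1(cos 0° + i sin 0°)
= 1


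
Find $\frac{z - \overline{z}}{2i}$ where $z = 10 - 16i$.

z - conjugate(z) = 2bi
(z - conjugate(z))/(2i) = 2bi/(2i) = b = -16


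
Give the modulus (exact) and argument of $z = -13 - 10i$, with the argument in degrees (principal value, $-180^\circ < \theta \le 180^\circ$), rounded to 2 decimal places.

|z| = sqrt((-13)^2 + (-10)^2) = sqrt(269)
arg(z) = arctan(b/a) = arctan(-10/-13) (quadrant-adjusted) = -142.43°


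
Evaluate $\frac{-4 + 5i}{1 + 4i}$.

Multiply numerator and denominator by conjugate (1 - 4i):
= (-4 + 5i)(1 - 4i) / (1^2 + 4^2)
= (16 + 21i) / 17
= 16/17 + (21/17)i


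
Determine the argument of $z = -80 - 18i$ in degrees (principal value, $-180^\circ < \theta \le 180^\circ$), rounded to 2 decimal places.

θ = arctan(b/a) = arctan(-18/-80) (quadrant-adjusted) = -167.32°


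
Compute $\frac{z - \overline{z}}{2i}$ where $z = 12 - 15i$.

z - conjugate(z) = 2bi
(z - conjugate(z))/(2i) = 2bi/(2i) = b = -15


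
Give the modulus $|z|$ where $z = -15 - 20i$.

|z| = sqrt(a^2 + b^2) = sqrt((-15)^2 + (-20)^2) = sqrt(625) = 25


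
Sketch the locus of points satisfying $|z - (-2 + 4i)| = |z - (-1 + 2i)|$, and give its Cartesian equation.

|z - z1| = |z - z2| means z is equidistant from z1 and z2,
i.e. the perpendicular bisector of the segment from (-2, 4) to (-1, 2) (midpoint (-3/2, 3)).
With z = x + yi, square both sides:
(x - (-2))^2 + (y - 4)^2 = (x - (-1))^2 + (y - 2)^2
The x^2 and y^2 terms cancel: 2x + (-4)y = 5 - 20 = -15
Simplify: 2x - 4y = -15
Locus: Perpendicular bisector of the segment from (-2, 4) to (-1, 2): the line 2x - 4y = -15


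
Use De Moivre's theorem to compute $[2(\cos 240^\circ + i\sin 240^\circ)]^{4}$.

By De Moivre: z^n = r^n(cos(nθ) + i sin(nθ))
= 2^4(cos(4*240°) + i sin(4*240°))
= 16(cos 240° + i sin 240°)
= -8 - 8*sqrt(3)i


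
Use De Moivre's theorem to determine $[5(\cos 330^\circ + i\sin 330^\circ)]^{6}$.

By De Moivre: z^n = r^n(cos(nθ) + i sin(nθ))
= 5^6(cos(6*330°) + i sin(6*330°))
= 15625(cos 180° + i sin 180°)
= -15625


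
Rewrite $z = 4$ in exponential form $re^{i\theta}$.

r = |z| = sqrt((4)^2 + (0)^2) = sqrt(16 + 0) = sqrt(16) = 4
b = 0 and a > 0, so z lies on the positive real axis: θ = 0
z = 4e^(i*0) = 4


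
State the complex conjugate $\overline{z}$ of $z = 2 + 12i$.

If z = a + bi, then conjugate(z) = a - bi
conjugate(2 + 12i) = 2 - 12i


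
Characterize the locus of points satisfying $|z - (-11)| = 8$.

|z - z0| = r describes a circle centered at z0 with radius r
Here z0 = -11 and r = 8
Locus: Circle centered at (-11, 0) with radius 8


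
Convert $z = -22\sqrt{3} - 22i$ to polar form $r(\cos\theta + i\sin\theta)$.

r = |z| = sqrt(a^2 + b^2) = sqrt((-22*sqrt(3))^2 + (-22)^2) = sqrt(1452 + 484) = sqrt(1936) = 44
θ = arctan(b/a) = arctan(-22/-38.1051) (quadrant-adjusted) = 210°
z = 44(cos 210° + i sin 210°)


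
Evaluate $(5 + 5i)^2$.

(a + bi)^2 = a^2 - b^2 + 2abi
= 5^2 - 5^2 + 2*5*5i
= 50i


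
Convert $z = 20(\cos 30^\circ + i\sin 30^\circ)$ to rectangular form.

a = r cos θ = 20 * sqrt(3)/2 = 10*sqrt(3)
b = r sin θ = 20 * 1/2 = 10
z = 10*sqrt(3) + 10i


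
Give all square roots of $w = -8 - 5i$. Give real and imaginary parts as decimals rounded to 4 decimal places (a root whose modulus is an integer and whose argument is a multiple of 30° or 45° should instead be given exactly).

|w| = sqrt(89) ≈ 9.433981, arg(w) ≈ 212.005383°
Root modulus = sqrt(89)^(1/2) ≈ 3.071479
Root arguments: θ_k = (arg(w) + 360°k)/2 for k = 0, 1, ..., 1
Compute each root as (root modulus)(cos θ_k + i sin θ_k) using full-precision intermediates, then round to 4 decimal places.
Roots: -0.8468 + 2.9525i, 0.8468 - 2.9525i


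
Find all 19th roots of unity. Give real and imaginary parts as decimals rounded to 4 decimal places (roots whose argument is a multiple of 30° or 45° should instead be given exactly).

ω_k = e^(2πik/19) = cos(2πk/19) + i sin(2πk/19) for k = 0, 1, ..., 18
Roots: 1, 0.9458 + 0.3247i, 0.7891 + 0.6142i, 0.5469 + 0.8372i, 0.2455 + 0.9694i, -0.0826 + 0.9966i, -0.4017 + 0.9158i, -0.6773 + 0.7357i, -0.8795 + 0.4759i, -0.9864 + 0.1646i, -0.9864 - 0.1646i, -0.8795 - 0.4759i, -0.6773 - 0.7357i, -0.4017 - 0.9158i, -0.0826 - 0.9966i, 0.2455 - 0.9694i, 0.5469 - 0.8372i, 0.7891 - 0.6142i, 0.9458 - 0.3247i


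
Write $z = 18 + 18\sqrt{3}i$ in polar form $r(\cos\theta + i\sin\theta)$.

r = |z| = sqrt(a^2 + b^2) = sqrt((18)^2 + (18*sqrt(3))^2) = sqrt(324 + 972) = sqrt(1296) = 36
θ = arctan(b/a) = arctan(31.1769/18) (quadrant-adjusted) = 60°
z = 36(cos 60° + i sin 60°)


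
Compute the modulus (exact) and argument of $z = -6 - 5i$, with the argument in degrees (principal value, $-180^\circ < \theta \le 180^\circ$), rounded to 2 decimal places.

|z| = sqrt((-6)^2 + (-5)^2) = sqrt(61)
arg(z) = arctan(b/a) = arctan(-5/-6) (quadrant-adjusted) = -140.19°


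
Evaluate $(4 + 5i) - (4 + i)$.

(4 - 4) + (5 - 1)i = 4i


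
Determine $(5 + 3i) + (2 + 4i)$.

(5 + 2) + (3 + 4)i = 7 + 7i


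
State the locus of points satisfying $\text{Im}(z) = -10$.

Im(z) = y where z = x + yi; the equation y = -10 is satisfied by all points with that y-coordinate
Locus: Horizontal line y = -10


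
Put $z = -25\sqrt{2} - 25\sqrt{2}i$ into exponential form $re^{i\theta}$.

r = |z| = sqrt((-25*sqrt(2))^2 + (-25*sqrt(2))^2) = sqrt(1250 + 1250) = sqrt(2500) = 50
θ = arctan(b/a) = arctan(-35.3553/-35.3553) (quadrant-adjusted) = 225° = 5π/4
z = 50e^(i*5π/4)


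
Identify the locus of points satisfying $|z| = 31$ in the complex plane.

|z| = 31 means sqrt(x^2 + y^2) = 31
This is a circle of radius 31 centered at the origin


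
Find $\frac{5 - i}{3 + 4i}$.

Multiply numerator and denominator by conjugate (3 - 4i):
= (5 - i)(3 - 4i) / (3^2 + 4^2)
= (11 - 23i) / 25
= 11/25 - (23/25)i


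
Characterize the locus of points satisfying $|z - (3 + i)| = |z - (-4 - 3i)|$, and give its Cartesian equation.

|z - z1| = |z - z2| means z is equidistant from z1 and z2,
i.e. the perpendicular bisector of the segment from (3, 1) to (-4, -3) (midpoint (-1/2, -1)).
With z = x + yi, square both sides:
(x - 3)^2 + (y - 1)^2 = (x - (-4))^2 + (y - (-3))^2
The x^2 and y^2 terms cancel: -14x + (-8)y = 25 - 10 = 15
Simplify: 14x + 8y = -15
Locus: Perpendicular bisector of the segment from (3, 1) to (-4, -3): the line 14x + 8y = -15


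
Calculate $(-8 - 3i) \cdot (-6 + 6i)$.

(a1*a2 - b1*b2) + (a1*b2 + b1*a2)i
= (48 - (-18)) + (-48 + 18)i
= 66 - 30i


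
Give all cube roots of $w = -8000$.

|w| = 8000, arg(w) = 180°
Root modulus = 8000^(1/3) = 20
Root arguments: θ_k = (180° + 360°k)/3 for k = 0, 1, ..., 2
Roots: 10 + 10*sqrt(3)i, -20, 10 - 10*sqrt(3)i


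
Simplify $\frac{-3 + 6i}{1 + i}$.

Multiply numerator and denominator by conjugate (1 - i):
= (-3 + 6i)(1 - i) / (1^2 + 1^2)
= (3 + 9i) / 2
= 3/2 + (9/2)i


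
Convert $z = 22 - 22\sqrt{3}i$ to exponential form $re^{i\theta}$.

r = |z| = sqrt((22)^2 + (-22*sqrt(3))^2) = sqrt(484 + 1452) = sqrt(1936) = 44
θ = arctan(b/a) = arctan(-38.1051/22) (quadrant-adjusted) = -60° = -π/3
z = 44e^(-i*π/3)


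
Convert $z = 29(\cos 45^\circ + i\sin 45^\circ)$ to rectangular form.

a = r cos θ = 29 * sqrt(2)/2 = 29*sqrt(2)/2
b = r sin θ = 29 * sqrt(2)/2 = 29*sqrt(2)/2
z = 29*sqrt(2)/2 + (29*sqrt(2)/2)i


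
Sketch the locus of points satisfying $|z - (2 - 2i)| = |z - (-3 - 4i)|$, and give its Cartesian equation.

|z - z1| = |z - z2| means z is equidistant from z1 and z2,
i.e. the perpendicular bisector of the segment from (2, -2) to (-3, -4) (midpoint (-1/2, -3)).
With z = x + yi, square both sides:
(x - 2)^2 + (y - (-2))^2 = (x - (-3))^2 + (y - (-4))^2
The x^2 and y^2 terms cancel: -10x + (-4)y = 25 - 8 = 17
Simplify: 10x + 4y = -17
Locus: Perpendicular bisector of the segment from (2, -2) to (-3, -4): the line 10x + 4y = -17


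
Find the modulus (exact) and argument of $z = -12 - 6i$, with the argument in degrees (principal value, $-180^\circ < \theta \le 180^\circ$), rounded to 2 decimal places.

|z| = sqrt((-12)^2 + (-6)^2) = sqrt(180)
arg(z) = arctan(b/a) = arctan(-6/-12) (quadrant-adjusted) = -153.43°


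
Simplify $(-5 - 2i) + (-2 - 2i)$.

(-5 + (-2)) + (-2 + (-2))i = -7 - 4i


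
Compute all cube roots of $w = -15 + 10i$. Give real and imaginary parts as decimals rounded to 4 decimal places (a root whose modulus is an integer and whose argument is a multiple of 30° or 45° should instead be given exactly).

|w| = sqrt(325) ≈ 18.027756, arg(w) ≈ 146.309932°
Root modulus = sqrt(325)^(1/3) ≈ 2.622088
Root arguments: θ_k = (arg(w) + 360°k)/3 for k = 0, 1, ..., 2
Compute each root as (root modulus)(cos θ_k + i sin θ_k) using full-precision intermediates, then round to 4 decimal places.
Roots: 1.7282 + 1.9720i, -2.5719 + 0.5106i, 0.8437 - 2.4826i


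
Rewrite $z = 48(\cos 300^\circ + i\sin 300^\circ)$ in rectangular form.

a = r cos θ = 48 * 1/2 = 24
b = r sin θ = 48 * -sqrt(3)/2 = -24*sqrt(3)
z = 24 - 24*sqrt(3)i


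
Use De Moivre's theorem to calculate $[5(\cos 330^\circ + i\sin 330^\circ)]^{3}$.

By De Moivre: z^n = r^n(cos(nθ) + i sin(nθ))
= 5^3(cos(3*330°) + i sin(3*330°))
= 125(cos 270° + i sin 270°)
= -125i


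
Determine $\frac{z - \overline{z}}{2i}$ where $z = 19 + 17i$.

z - conjugate(z) = 2bi
(z - conjugate(z))/(2i) = 2bi/(2i) = b = 17


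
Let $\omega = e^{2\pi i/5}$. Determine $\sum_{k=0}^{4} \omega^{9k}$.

Let ζ = ω^9 = e^(2πi·9/5). Since 5 ∤ 9, ζ ≠ 1.
Sum = Σ_{k=0}^{4} ζ^k = (ζ^5 - 1)/(ζ - 1) = (ω^{9·5} - 1)/(ζ - 1) = (1 - 1)/(ζ - 1) = 0


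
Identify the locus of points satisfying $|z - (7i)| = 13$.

|z - z0| = r describes a circle centered at z0 with radius r
Here z0 = 7i and r = 13
Locus: Circle centered at (0, 7) with radius 13


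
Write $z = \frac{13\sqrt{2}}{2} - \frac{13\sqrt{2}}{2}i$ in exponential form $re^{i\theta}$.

r = |z| = sqrt((13*sqrt(2)/2)^2 + (-13*sqrt(2)/2)^2) = sqrt(169/2 + 169/2) = sqrt(169) = 13
θ = arctan(b/a) = arctan(-9.1924/9.1924) (quadrant-adjusted) = -45° = -π/4
z = 13e^(-i*π/4)


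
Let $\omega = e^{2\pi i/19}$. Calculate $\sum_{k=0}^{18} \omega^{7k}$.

Let ζ = ω^7 = e^(2πi·7/19). Since 19 ∤ 7, ζ ≠ 1.
Sum = Σ_{k=0}^{18} ζ^k = (ζ^19 - 1)/(ζ - 1) = (ω^{7·19} - 1)/(ζ - 1) = (1 - 1)/(ζ - 1) = 0


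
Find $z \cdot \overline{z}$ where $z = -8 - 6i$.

z * conjugate(z) = |z|^2 = a^2 + b^2
= (-8)^2 + (-6)^2 = 100


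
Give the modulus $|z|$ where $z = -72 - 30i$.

|z| = sqrt(a^2 + b^2) = sqrt((-72)^2 + (-30)^2) = sqrt(6084) = 78


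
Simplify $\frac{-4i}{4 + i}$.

Multiply numerator and denominator by conjugate (4 - i):
= (-4i)(4 - i) / (4^2 + 1^2)
= (-4 - 16i) / 17
= -4/17 - (16/17)i


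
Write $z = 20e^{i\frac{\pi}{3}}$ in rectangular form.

a = r cos θ = 20 * 1/2 = 10
b = r sin θ = 20 * sqrt(3)/2 = 10*sqrt(3)
z = 10 + 10*sqrt(3)i


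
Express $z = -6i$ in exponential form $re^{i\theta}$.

r = |z| = sqrt((0)^2 + (-6)^2) = sqrt(0 + 36) = sqrt(36) = 6
a = 0 and b < 0, so z lies on the negative imaginary axis: θ = -90° = -π/2
z = 6e^(-i*π/2)


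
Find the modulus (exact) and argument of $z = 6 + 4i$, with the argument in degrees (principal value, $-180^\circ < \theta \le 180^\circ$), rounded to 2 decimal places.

|z| = sqrt(6^2 + 4^2) = sqrt(52)
arg(z) = arctan(b/a) = arctan(4/6) (quadrant-adjusted) = 33.69°


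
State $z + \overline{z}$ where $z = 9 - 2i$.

z + conjugate(z) = (a + bi) + (a - bi) = 2a
= 2 * 9 = 18


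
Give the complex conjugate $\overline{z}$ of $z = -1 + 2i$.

If z = a + bi, then conjugate(z) = a - bi
conjugate(-1 + 2i) = -1 - 2i


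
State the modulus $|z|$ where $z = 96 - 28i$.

|z| = sqrt(a^2 + b^2) = sqrt(96^2 + (-28)^2) = sqrt(10000) = 100


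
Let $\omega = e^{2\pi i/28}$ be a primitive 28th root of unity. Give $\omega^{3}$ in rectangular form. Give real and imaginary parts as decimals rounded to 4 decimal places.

ω^3 = e^(2πi·3/28) = e^(i·3π/14)
= cos(3π/14) + i sin(3π/14)
= 0.7818 + 0.6235i


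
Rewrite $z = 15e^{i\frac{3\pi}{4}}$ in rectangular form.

a = r cos θ = 15 * -sqrt(2)/2 = -15*sqrt(2)/2
b = r sin θ = 15 * sqrt(2)/2 = 15*sqrt(2)/2
z = -15*sqrt(2)/2 + (15*sqrt(2)/2)i


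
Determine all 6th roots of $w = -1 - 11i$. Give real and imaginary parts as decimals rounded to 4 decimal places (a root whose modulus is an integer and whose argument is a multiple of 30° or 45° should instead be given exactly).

|w| = sqrt(122) ≈ 11.045361, arg(w) ≈ 264.805571°
Root modulus = sqrt(122)^(1/6) ≈ 1.492325
Root arguments: θ_k = (arg(w) + 360°k)/6 for k = 0, 1, ..., 5
Compute each root as (root modulus)(cos θ_k + i sin θ_k) using full-precision intermediates, then round to 4 decimal places.
Roots: 1.0711 + 1.0392i, -0.3644 + 1.4471i, -1.4355 + 0.4080i, -1.0711 - 1.0392i, 0.3644 - 1.4471i, 1.4355 - 0.4080i


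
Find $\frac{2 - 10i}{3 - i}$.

Multiply numerator and denominator by conjugate (3 + i):
= (2 - 10i)(3 + i) / (3^2 + (-1)^2)
= (16 - 28i) / 10
Divide through by 2: (8 - 14i) / 5
= 8/5 - (14/5)i


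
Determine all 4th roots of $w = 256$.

|w| = 256, arg(w) = 0°
Root modulus = 256^(1/4) = 4
Root arguments: θ_k = (0° + 360°k)/4 for k = 0, 1, ..., 3
Roots: 4, 4i, -4, -4i


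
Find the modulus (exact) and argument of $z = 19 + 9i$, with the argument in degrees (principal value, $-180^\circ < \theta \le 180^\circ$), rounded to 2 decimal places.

|z| = sqrt(19^2 + 9^2) = sqrt(442)
arg(z) = arctan(b/a) = arctan(9/19) (quadrant-adjusted) = 25.35°


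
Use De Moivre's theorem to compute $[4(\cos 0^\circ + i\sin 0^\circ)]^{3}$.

By De Moivre: z^n = r^n(cos(nθ) + i sin(nθ))
= 4^3(cos(3*0°) + i sin(3*0°))
= 64(cos 0° + i sin 0°)
= 64


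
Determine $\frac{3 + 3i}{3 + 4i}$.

Multiply numerator and denominator by conjugate (3 - 4i):
= (3 + 3i)(3 - 4i) / (3^2 + 4^2)
= (21 - 3i) / 25
= 21/25 - (3/25)i


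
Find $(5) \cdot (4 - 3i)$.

(a1*a2 - b1*b2) + (a1*b2 + b1*a2)i
= (20 - 0) + (-15 + 0)i
= 20 - 15i


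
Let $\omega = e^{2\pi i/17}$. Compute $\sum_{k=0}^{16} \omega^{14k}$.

Let ζ = ω^14 = e^(2πi·14/17). Since 17 ∤ 14, ζ ≠ 1.
Sum = Σ_{k=0}^{16} ζ^k = (ζ^17 - 1)/(ζ - 1) = (ω^{14·17} - 1)/(ζ - 1) = (1 - 1)/(ζ - 1) = 0


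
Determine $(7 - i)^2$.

(a + bi)^2 = a^2 - b^2 + 2abi
= 7^2 - (-1)^2 + 2*7*(-1)i
= 48 - 14i


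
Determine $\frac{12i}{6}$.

Divisor is real, so divide each part by 6:
= 2i


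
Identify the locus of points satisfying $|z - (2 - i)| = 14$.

|z - z0| = r describes a circle centered at z0 with radius r
Here z0 = 2 - i and r = 14
Locus: Circle centered at (2, -1) with radius 14


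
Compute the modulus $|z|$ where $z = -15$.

|z| = sqrt(a^2 + b^2) = sqrt((-15)^2 + 0^2) = sqrt(225) = 15


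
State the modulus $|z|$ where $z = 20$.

|z| = sqrt(a^2 + b^2) = sqrt(20^2 + 0^2) = sqrt(400) = 20


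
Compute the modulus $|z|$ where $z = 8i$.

|z| = sqrt(a^2 + b^2) = sqrt(0^2 + 8^2) = sqrt(64) = 8


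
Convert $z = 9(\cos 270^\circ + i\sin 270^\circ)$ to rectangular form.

a = r cos θ = 9 * 0 = 0
b = r sin θ = 9 * -1 = -9
z = -9i


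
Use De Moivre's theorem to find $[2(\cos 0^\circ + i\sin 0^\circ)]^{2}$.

By De Moivre: z^n = r^n(cos(nθ) + i sin(nθ))
= 2^2(cos(2*0°) + i sin(2*0°))
= 4(cos 0° + i sin 0°)
= 4


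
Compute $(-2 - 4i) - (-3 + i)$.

(-2 - (-3)) + (-4 - 1)i = 1 - 5i


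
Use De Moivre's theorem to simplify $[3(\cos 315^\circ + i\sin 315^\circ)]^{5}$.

By De Moivre: z^n = r^n(cos(nθ) + i sin(nθ))
= 3^5(cos(5*315°) + i sin(5*315°))
= 243(cos 135° + i sin 135°)
= -243*sqrt(2)/2 + (243*sqrt(2)/2)i


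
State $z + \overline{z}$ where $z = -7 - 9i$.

z + conjugate(z) = (a + bi) + (a - bi) = 2a
= 2 * (-7) = -14


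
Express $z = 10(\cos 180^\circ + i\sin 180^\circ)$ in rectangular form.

a = r cos θ = 10 * -1 = -10
b = r sin θ = 10 * 0 = 0
z = -10


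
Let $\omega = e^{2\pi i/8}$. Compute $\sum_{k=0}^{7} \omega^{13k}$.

Let ζ = ω^13 = e^(2πi·13/8). Since 8 ∤ 13, ζ ≠ 1.
Sum = Σ_{k=0}^{7} ζ^k = (ζ^8 - 1)/(ζ - 1) = (ω^{13·8} - 1)/(ζ - 1) = (1 - 1)/(ζ - 1) = 0


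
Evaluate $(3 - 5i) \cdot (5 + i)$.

(a1*a2 - b1*b2) + (a1*b2 + b1*a2)i
= (15 - (-5)) + (3 + (-25))i
= 20 - 22i


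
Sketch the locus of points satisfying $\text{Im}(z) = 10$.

Im(z) = y where z = x + yi; the equation y = 10 is satisfied by all points with that y-coordinate
Locus: Horizontal line y = 10


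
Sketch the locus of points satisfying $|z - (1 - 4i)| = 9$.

|z - z0| = r describes a circle centered at z0 with radius r
Here z0 = 1 - 4i and r = 9
Locus: Circle centered at (1, -4) with radius 9


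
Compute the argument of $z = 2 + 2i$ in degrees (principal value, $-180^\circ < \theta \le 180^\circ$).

θ = arctan(b/a) = arctan(2/2) (quadrant-adjusted) = 45°


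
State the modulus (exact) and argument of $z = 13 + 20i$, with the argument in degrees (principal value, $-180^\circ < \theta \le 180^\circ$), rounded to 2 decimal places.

|z| = sqrt(13^2 + 20^2) = sqrt(569)
arg(z) = arctan(b/a) = arctan(20/13) (quadrant-adjusted) = 56.98°


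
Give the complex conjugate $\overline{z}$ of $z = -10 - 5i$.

If z = a + bi, then conjugate(z) = a - bi
conjugate(-10 - 5i) = -10 + 5i


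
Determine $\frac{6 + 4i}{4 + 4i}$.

Multiply numerator and denominator by conjugate (4 - 4i):
= (6 + 4i)(4 - 4i) / (4^2 + 4^2)
= (40 - 8i) / 32
Divide through by 8: (5 - i) / 4
= 5/4 - (1/4)i


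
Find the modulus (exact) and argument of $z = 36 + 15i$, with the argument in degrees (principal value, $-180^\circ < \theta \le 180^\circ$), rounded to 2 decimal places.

|z| = sqrt(36^2 + 15^2) = 39
arg(z) = arctan(b/a) = arctan(15/36) (quadrant-adjusted) = 22.62°


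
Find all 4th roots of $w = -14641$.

|w| = 14641, arg(w) = 180°
Root modulus = 14641^(1/4) = 11
Root arguments: θ_k = (180° + 360°k)/4 for k = 0, 1, ..., 3
Roots: 11*sqrt(2)/2 + (11*sqrt(2)/2)i, -11*sqrt(2)/2 + (11*sqrt(2)/2)i, -11*sqrt(2)/2 - (11*sqrt(2)/2)i, 11*sqrt(2)/2 - (11*sqrt(2)/2)i


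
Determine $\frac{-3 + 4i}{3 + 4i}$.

Multiply numerator and denominator by conjugate (3 - 4i):
= (-3 + 4i)(3 - 4i) / (3^2 + 4^2)
= (7 + 24i) / 25
= 7/25 + (24/25)i


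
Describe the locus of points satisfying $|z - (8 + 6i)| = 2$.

|z - z0| = r describes a circle centered at z0 with radius r
Here z0 = 8 + 6i and r = 2
Locus: Circle centered at (8, 6) with radius 2


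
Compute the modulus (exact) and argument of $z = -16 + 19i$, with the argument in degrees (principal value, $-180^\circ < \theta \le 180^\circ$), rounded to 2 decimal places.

|z| = sqrt((-16)^2 + 19^2) = sqrt(617)
arg(z) = arctan(b/a) = arctan(19/-16) (quadrant-adjusted) = 130.10°


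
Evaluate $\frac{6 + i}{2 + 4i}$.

Multiply numerator and denominator by conjugate (2 - 4i):
= (6 + i)(2 - 4i) / (2^2 + 4^2)
= (16 - 22i) / 20
Divide through by 2: (8 - 11i) / 10
= 4/5 - (11/10)i


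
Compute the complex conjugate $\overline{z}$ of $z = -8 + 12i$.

If z = a + bi, then conjugate(z) = a - bi
conjugate(-8 + 12i) = -8 - 12i


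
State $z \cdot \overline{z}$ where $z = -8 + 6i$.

z * conjugate(z) = |z|^2 = a^2 + b^2
= (-8)^2 + 6^2 = 100


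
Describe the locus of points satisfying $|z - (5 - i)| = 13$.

|z - z0| = r describes a circle centered at z0 with radius r
Here z0 = 5 - i and r = 13
Locus: Circle centered at (5, -1) with radius 13


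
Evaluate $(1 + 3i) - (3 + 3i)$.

(1 - 3) + (3 - 3)i = -2


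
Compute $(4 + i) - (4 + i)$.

(4 - 4) + (1 - 1)i = 0


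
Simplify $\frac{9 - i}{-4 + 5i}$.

Multiply numerator and denominator by conjugate (-4 - 5i):
= (9 - i)(-4 - 5i) / ((-4)^2 + 5^2)
= (-41 - 41i) / 41
= -1 - i


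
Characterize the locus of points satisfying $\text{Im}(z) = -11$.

Im(z) = y where z = x + yi; the equation y = -11 is satisfied by all points with that y-coordinate
Locus: Horizontal line y = -11


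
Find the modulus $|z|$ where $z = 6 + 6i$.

|z| = sqrt(a^2 + b^2) = sqrt(6^2 + 6^2) = sqrt(72) = sqrt(72)


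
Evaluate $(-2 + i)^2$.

(a + bi)^2 = a^2 - b^2 + 2abi
= (-2)^2 - 1^2 + 2*(-2)*1i
= 3 - 4i


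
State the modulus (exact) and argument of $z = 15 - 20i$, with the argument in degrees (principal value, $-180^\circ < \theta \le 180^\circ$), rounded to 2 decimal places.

|z| = sqrt(15^2 + (-20)^2) = 25
arg(z) = arctan(b/a) = arctan(-20/15) (quadrant-adjusted) = -53.13°


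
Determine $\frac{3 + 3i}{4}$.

Divisor is real, so divide each part by 4:
= 3/4 + (3/4)i


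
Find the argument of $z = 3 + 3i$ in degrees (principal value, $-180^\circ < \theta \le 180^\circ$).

θ = arctan(b/a) = arctan(3/3) (quadrant-adjusted) = 45°


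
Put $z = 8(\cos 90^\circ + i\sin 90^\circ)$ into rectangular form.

a = r cos θ = 8 * 0 = 0
b = r sin θ = 8 * 1 = 8
z = 8i


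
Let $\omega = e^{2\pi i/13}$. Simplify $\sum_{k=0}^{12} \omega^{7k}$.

Let ζ = ω^7 = e^(2πi·7/13). Since 13 ∤ 7, ζ ≠ 1.
Sum = Σ_{k=0}^{12} ζ^k = (ζ^13 - 1)/(ζ - 1) = (ω^{7·13} - 1)/(ζ - 1) = (1 - 1)/(ζ - 1) = 0


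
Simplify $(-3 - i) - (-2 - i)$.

(-3 - (-2)) + (-1 - (-1))i = -1


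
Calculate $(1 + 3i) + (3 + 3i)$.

(1 + 3) + (3 + 3)i = 4 + 6i


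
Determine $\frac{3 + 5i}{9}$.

Divisor is real, so divide each part by 9:
= 1/3 + (5/9)i


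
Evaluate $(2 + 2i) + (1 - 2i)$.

(2 + 1) + (2 + (-2))i = 3


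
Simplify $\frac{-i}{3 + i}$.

Multiply numerator and denominator by conjugate (3 - i):
= (-i)(3 - i) / (3^2 + 1^2)
= (-1 - 3i) / 10
= -1/10 - (3/10)i


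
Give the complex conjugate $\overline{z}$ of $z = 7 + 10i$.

If z = a + bi, then conjugate(z) = a - bi
conjugate(7 + 10i) = 7 - 10i


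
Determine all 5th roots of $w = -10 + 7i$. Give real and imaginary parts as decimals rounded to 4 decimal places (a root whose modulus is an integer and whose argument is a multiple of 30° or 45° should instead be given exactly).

|w| = sqrt(149) ≈ 12.206556, arg(w) ≈ 145.007980°
Root modulus = sqrt(149)^(1/5) ≈ 1.649372
Root arguments: θ_k = (arg(w) + 360°k)/5 for k = 0, 1, ..., 4
Compute each root as (root modulus)(cos θ_k + i sin θ_k) using full-precision intermediates, then round to 4 decimal places.
Roots: 1.4426 + 0.7997i, -0.3148 + 1.6191i, -1.6371 + 0.2010i, -0.6970 - 1.4949i, 1.2063 - 1.1248i


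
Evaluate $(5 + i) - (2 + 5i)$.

(5 - 2) + (1 - 5)i = 3 - 4i


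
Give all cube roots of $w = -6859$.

|w| = 6859, arg(w) = 180°
Root modulus = 6859^(1/3) = 19
Root arguments: θ_k = (180° + 360°k)/3 for k = 0, 1, ..., 2
Roots: 19/2 + (19*sqrt(3)/2)i, -19, 19/2 - (19*sqrt(3)/2)i


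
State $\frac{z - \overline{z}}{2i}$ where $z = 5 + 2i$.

z - conjugate(z) = 2bi
(z - conjugate(z))/(2i) = 2bi/(2i) = b = 2


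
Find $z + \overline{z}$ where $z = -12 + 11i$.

z + conjugate(z) = (a + bi) + (a - bi) = 2a
= 2 * (-12) = -24


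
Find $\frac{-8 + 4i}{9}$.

Divisor is real, so divide each part by 9:
= -8/9 + (4/9)i


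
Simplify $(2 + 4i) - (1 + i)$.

(2 - 1) + (4 - 1)i = 1 + 3i


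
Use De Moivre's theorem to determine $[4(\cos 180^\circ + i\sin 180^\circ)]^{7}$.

By De Moivre: z^n = r^n(cos(nθ) + i sin(nθ))
= 4^7(cos(7*180°) + i sin(7*180°))
= 16384(cos 180° + i sin 180°)
= -16384


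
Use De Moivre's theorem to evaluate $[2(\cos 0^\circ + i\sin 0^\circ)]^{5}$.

By De Moivre: z^n = r^n(cos(nθ) + i sin(nθ))
= 2^5(cos(5*0°) + i sin(5*0°))
= 32(cos 0° + i sin 0°)
= 32


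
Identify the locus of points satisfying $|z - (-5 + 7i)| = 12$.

|z - z0| = r describes a circle centered at z0 with radius r
Here z0 = -5 + 7i and r = 12
Locus: Circle centered at (-5, 7) with radius 12


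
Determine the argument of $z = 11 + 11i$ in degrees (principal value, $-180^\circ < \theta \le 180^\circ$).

θ = arctan(b/a) = arctan(11/11) (quadrant-adjusted) = 45°


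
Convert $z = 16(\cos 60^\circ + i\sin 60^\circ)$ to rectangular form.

a = r cos θ = 16 * 1/2 = 8
b = r sin θ = 16 * sqrt(3)/2 = 8*sqrt(3)
z = 8 + 8*sqrt(3)i


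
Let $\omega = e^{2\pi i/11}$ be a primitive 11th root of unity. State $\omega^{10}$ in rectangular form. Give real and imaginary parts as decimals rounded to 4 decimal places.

ω^10 = e^(2πi·10/11) = e^(i·20π/11)
= cos(20π/11) + i sin(20π/11)
= 0.8413 - 0.5406i


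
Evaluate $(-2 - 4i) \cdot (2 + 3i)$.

(a1*a2 - b1*b2) + (a1*b2 + b1*a2)i
= (-4 - (-12)) + (-6 + (-8))i
= 8 - 14i


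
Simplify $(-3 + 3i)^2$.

(a + bi)^2 = a^2 - b^2 + 2abi
= (-3)^2 - 3^2 + 2*(-3)*3i
= -18i


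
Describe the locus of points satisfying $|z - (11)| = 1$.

|z - z0| = r describes a circle centered at z0 with radius r
Here z0 = 11 and r = 1
Locus: Circle centered at (11, 0) with radius 1


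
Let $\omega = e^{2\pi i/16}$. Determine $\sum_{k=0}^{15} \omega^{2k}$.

Let ζ = ω^2 = e^(2πi·2/16). Since 16 ∤ 2, ζ ≠ 1.
Sum = Σ_{k=0}^{15} ζ^k = (ζ^16 - 1)/(ζ - 1) = (ω^{2·16} - 1)/(ζ - 1) = (1 - 1)/(ζ - 1) = 0


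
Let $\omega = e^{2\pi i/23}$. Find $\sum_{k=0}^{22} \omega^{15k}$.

Let ζ = ω^15 = e^(2πi·15/23). Since 23 ∤ 15, ζ ≠ 1.
Sum = Σ_{k=0}^{22} ζ^k = (ζ^23 - 1)/(ζ - 1) = (ω^{15·23} - 1)/(ζ - 1) = (1 - 1)/(ζ - 1) = 0


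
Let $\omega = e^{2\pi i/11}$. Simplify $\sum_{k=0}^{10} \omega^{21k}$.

Let ζ = ω^21 = e^(2πi·21/11). Since 11 ∤ 21, ζ ≠ 1.
Sum = Σ_{k=0}^{10} ζ^k = (ζ^11 - 1)/(ζ - 1) = (ω^{21·11} - 1)/(ζ - 1) = (1 - 1)/(ζ - 1) = 0


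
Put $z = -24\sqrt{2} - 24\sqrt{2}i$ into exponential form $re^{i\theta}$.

r = |z| = sqrt((-24*sqrt(2))^2 + (-24*sqrt(2))^2) = sqrt(1152 + 1152) = sqrt(2304) = 48
θ = arctan(b/a) = arctan(-33.9411/-33.9411) (quadrant-adjusted) = -135° = -3π/4
z = 48e^(-i*3π/4)


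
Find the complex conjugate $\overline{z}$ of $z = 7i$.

If z = a + bi, then conjugate(z) = a - bi
conjugate(7i) = -7i


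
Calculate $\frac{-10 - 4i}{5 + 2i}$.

Multiply numerator and denominator by conjugate (5 - 2i):
= (-10 - 4i)(5 - 2i) / (5^2 + 2^2)
= (-58) / 29
= -2


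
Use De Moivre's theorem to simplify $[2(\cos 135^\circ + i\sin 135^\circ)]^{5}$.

By De Moivre: z^n = r^n(cos(nθ) + i sin(nθ))
= 2^5(cos(5*135°) + i sin(5*135°))
= 32(cos 315° + i sin 315°)
= 16*sqrt(2) - 16*sqrt(2)i


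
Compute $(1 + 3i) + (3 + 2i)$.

(1 + 3) + (3 + 2)i = 4 + 5i


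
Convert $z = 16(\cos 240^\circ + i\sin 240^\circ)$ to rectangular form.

a = r cos θ = 16 * -1/2 = -8
b = r sin θ = 16 * -sqrt(3)/2 = -8*sqrt(3)
z = -8 - 8*sqrt(3)i


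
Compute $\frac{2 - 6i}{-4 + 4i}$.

Multiply numerator and denominator by conjugate (-4 - 4i):
= (2 - 6i)(-4 - 4i) / ((-4)^2 + 4^2)
= (-32 + 16i) / 32
Divide through by 16: (-2 + i) / 2
= -1 + (1/2)i


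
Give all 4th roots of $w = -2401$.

|w| = 2401, arg(w) = 180°
Root modulus = 2401^(1/4) = 7
Root arguments: θ_k = (180° + 360°k)/4 for k = 0, 1, ..., 3
Roots: 7*sqrt(2)/2 + (7*sqrt(2)/2)i, -7*sqrt(2)/2 + (7*sqrt(2)/2)i, -7*sqrt(2)/2 - (7*sqrt(2)/2)i, 7*sqrt(2)/2 - (7*sqrt(2)/2)i


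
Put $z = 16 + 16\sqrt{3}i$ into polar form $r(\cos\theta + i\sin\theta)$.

r = |z| = sqrt(a^2 + b^2) = sqrt((16)^2 + (16*sqrt(3))^2) = sqrt(256 + 768) = sqrt(1024) = 32
θ = arctan(b/a) = arctan(27.7128/16) (quadrant-adjusted) = 60°
z = 32(cos 60° + i sin 60°)


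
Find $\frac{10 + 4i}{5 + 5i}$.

Multiply numerator and denominator by conjugate (5 - 5i):
= (10 + 4i)(5 - 5i) / (5^2 + 5^2)
= (70 - 30i) / 50
Divide through by 10: (7 - 3i) / 5
= 7/5 - (3/5)i


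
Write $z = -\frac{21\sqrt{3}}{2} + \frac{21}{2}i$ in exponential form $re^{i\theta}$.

r = |z| = sqrt((-21*sqrt(3)/2)^2 + (21/2)^2) = sqrt(1323/4 + 441/4) = sqrt(441) = 21
θ = arctan(b/a) = arctan(10.5/-18.1865) (quadrant-adjusted) = 150° = 5π/6
z = 21e^(i*5π/6)


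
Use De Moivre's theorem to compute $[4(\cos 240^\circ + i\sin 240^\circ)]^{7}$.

By De Moivre: z^n = r^n(cos(nθ) + i sin(nθ))
= 4^7(cos(7*240°) + i sin(7*240°))
= 16384(cos 240° + i sin 240°)
= -8192 - 8192*sqrt(3)i


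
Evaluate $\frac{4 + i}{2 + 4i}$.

Multiply numerator and denominator by conjugate (2 - 4i):
= (4 + i)(2 - 4i) / (2^2 + 4^2)
= (12 - 14i) / 20
Divide through by 2: (6 - 7i) / 10
= 3/5 - (7/10)i


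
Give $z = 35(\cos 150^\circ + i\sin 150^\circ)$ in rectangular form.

a = r cos θ = 35 * -sqrt(3)/2 = -35*sqrt(3)/2
b = r sin θ = 35 * 1/2 = 35/2
z = -35*sqrt(3)/2 + (35/2)i


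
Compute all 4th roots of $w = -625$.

|w| = 625, arg(w) = 180°
Root modulus = 625^(1/4) = 5
Root arguments: θ_k = (180° + 360°k)/4 for k = 0, 1, ..., 3
Roots: 5*sqrt(2)/2 + (5*sqrt(2)/2)i, -5*sqrt(2)/2 + (5*sqrt(2)/2)i, -5*sqrt(2)/2 - (5*sqrt(2)/2)i, 5*sqrt(2)/2 - (5*sqrt(2)/2)i


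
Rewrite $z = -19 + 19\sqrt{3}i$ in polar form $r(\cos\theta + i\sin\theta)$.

r = |z| = sqrt(a^2 + b^2) = sqrt((-19)^2 + (19*sqrt(3))^2) = sqrt(361 + 1083) = sqrt(1444) = 38
θ = arctan(b/a) = arctan(32.909/-19) (quadrant-adjusted) = 120°
z = 38(cos 120° + i sin 120°)


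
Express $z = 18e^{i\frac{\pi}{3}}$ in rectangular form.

a = r cos θ = 18 * 1/2 = 9
b = r sin θ = 18 * sqrt(3)/2 = 9*sqrt(3)
z = 9 + 9*sqrt(3)i


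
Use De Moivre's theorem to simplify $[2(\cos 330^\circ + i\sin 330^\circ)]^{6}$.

By De Moivre: z^n = r^n(cos(nθ) + i sin(nθ))
= 2^6(cos(6*330°) + i sin(6*330°))
= 64(cos 180° + i sin 180°)
= -64


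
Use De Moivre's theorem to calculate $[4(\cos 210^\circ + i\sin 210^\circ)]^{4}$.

By De Moivre: z^n = r^n(cos(nθ) + i sin(nθ))
= 4^4(cos(4*210°) + i sin(4*210°))
= 256(cos 120° + i sin 120°)
= -128 + 128*sqrt(3)i


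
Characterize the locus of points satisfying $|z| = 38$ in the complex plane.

|z| = 38 means sqrt(x^2 + y^2) = 38
This is a circle of radius 38 centered at the origin


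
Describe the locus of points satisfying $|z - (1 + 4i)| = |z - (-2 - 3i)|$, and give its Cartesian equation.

|z - z1| = |z - z2| means z is equidistant from z1 and z2,
i.e. the perpendicular bisector of the segment from (1, 4) to (-2, -3) (midpoint (-1/2, 1/2)).
With z = x + yi, square both sides:
(x - 1)^2 + (y - 4)^2 = (x - (-2))^2 + (y - (-3))^2
The x^2 and y^2 terms cancel: -6x + (-14)y = 13 - 17 = -4
Simplify: 3x + 7y = 2
Locus: Perpendicular bisector of the segment from (1, 4) to (-2, -3): the line 3x + 7y = 2


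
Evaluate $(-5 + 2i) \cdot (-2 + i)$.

(a1*a2 - b1*b2) + (a1*b2 + b1*a2)i
= (10 - 2) + (-5 + (-4))i
= 8 - 9i


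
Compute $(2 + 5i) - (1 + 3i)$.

(2 - 1) + (5 - 3)i = 1 + 2i


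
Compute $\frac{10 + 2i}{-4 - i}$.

Multiply numerator and denominator by conjugate (-4 + i):
= (10 + 2i)(-4 + i) / ((-4)^2 + (-1)^2)
= (-42 + 2i) / 17
= -42/17 + (2/17)i


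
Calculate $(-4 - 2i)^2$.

(a + bi)^2 = a^2 - b^2 + 2abi
= (-4)^2 - (-2)^2 + 2*(-4)*(-2)i
= 12 + 16i


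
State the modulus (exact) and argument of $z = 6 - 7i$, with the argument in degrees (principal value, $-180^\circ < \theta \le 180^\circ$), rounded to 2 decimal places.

|z| = sqrt(6^2 + (-7)^2) = sqrt(85)
arg(z) = arctan(b/a) = arctan(-7/6) (quadrant-adjusted) = -49.40°


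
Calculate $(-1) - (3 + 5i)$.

(-1 - 3) + (0 - 5)i = -4 - 5i


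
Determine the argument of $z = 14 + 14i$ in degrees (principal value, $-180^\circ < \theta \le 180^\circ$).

θ = arctan(b/a) = arctan(14/14) (quadrant-adjusted) = 45°


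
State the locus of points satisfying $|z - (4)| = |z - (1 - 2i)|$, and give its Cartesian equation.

|z - z1| = |z - z2| means z is equidistant from z1 and z2,
i.e. the perpendicular bisector of the segment from (4, 0) to (1, -2) (midpoint (5/2, -1)).
With z = x + yi, square both sides:
(x - 4)^2 + (y - 0)^2 = (x - 1)^2 + (y - (-2))^2
The x^2 and y^2 terms cancel: -6x + (-4)y = 5 - 16 = -11
Simplify: 6x + 4y = 11
Locus: Perpendicular bisector of the segment from (4, 0) to (1, -2): the line 6x + 4y = 11


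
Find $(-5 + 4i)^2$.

(a + bi)^2 = a^2 - b^2 + 2abi
= (-5)^2 - 4^2 + 2*(-5)*4i
= 9 - 40i


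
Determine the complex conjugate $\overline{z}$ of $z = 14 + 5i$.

If z = a + bi, then conjugate(z) = a - bi
conjugate(14 + 5i) = 14 - 5i


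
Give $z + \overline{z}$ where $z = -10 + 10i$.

z + conjugate(z) = (a + bi) + (a - bi) = 2a
= 2 * (-10) = -20


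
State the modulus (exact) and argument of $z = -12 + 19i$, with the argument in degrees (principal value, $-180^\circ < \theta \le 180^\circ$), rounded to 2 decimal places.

|z| = sqrt((-12)^2 + 19^2) = sqrt(505)
arg(z) = arctan(b/a) = arctan(19/-12) (quadrant-adjusted) = 122.28°


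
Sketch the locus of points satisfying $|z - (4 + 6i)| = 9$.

|z - z0| = r describes a circle centered at z0 with radius r
Here z0 = 4 + 6i and r = 9
Locus: Circle centered at (4, 6) with radius 9


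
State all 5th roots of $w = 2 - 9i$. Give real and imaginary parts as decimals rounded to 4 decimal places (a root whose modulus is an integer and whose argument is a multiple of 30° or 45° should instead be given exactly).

|w| = sqrt(85) ≈ 9.219544, arg(w) ≈ 282.528808°
Root modulus = sqrt(85)^(1/5) ≈ 1.559344
Root arguments: θ_k = (arg(w) + 360°k)/5 for k = 0, 1, ..., 4
Compute each root as (root modulus)(cos θ_k + i sin θ_k) using full-precision intermediates, then round to 4 decimal places.
Roots: 0.8605 + 1.3004i, -0.9708 + 1.2203i, -1.4605 - 0.5462i, 0.0682 - 1.5579i, 1.5027 - 0.4166i


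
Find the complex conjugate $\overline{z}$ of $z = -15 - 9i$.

If z = a + bi, then conjugate(z) = a - bi
conjugate(-15 - 9i) = -15 + 9i


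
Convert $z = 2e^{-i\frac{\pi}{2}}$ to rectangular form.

a = r cos θ = 2 * 0 = 0
b = r sin θ = 2 * -1 = -2
z = -2i


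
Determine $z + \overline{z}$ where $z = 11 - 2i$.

z + conjugate(z) = (a + bi) + (a - bi) = 2a
= 2 * 11 = 22


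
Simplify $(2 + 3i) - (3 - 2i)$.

(2 - 3) + (3 - (-2))i = -1 + 5i


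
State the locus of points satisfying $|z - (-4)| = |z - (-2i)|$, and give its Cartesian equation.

|z - z1| = |z - z2| means z is equidistant from z1 and z2,
i.e. the perpendicular bisector of the segment from (-4, 0) to (0, -2) (midpoint (-2, -1)).
With z = x + yi, square both sides:
(x - (-4))^2 + (y - 0)^2 = (x - 0)^2 + (y - (-2))^2
The x^2 and y^2 terms cancel: 8x + (-4)y = 4 - 16 = -12
Simplify: 2x - y = -3
Locus: Perpendicular bisector of the segment from (-4, 0) to (0, -2): the line 2x - y = -3


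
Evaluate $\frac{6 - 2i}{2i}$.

Multiply numerator and denominator by conjugate (-2i):
= (6 - 2i)(-2i) / (0^2 + 2^2)
= (-4 - 12i) / 4
= -1 - 3i


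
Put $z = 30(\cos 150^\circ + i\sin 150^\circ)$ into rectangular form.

a = r cos θ = 30 * -sqrt(3)/2 = -15*sqrt(3)
b = r sin θ = 30 * 1/2 = 15
z = -15*sqrt(3) + 15i


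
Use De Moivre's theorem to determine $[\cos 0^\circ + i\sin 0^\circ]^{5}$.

By De Moivre: z^n = r^n(cos(nθ) + i sin(nθ))
= 1^5(cos(5*0°) + i sin(5*0°))
= 1(cos 0° + i sin 0°)
= 1


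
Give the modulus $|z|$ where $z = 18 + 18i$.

|z| = sqrt(a^2 + b^2) = sqrt(18^2 + 18^2) = sqrt(648) = sqrt(648)


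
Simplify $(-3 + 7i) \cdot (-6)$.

(a1*a2 - b1*b2) + (a1*b2 + b1*a2)i
= (18 - 0) + (0 + (-42))i
= 18 - 42i


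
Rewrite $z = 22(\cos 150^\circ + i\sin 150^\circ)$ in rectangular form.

a = r cos θ = 22 * -sqrt(3)/2 = -11*sqrt(3)
b = r sin θ = 22 * 1/2 = 11
z = -11*sqrt(3) + 11i


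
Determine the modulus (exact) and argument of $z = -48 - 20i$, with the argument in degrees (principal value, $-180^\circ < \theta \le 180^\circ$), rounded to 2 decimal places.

|z| = sqrt((-48)^2 + (-20)^2) = 52
arg(z) = arctan(b/a) = arctan(-20/-48) (quadrant-adjusted) = -157.38°


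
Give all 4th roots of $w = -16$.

|w| = 16, arg(w) = 180°
Root modulus = 16^(1/4) = 2
Root arguments: θ_k = (180° + 360°k)/4 for k = 0, 1, ..., 3
Roots: sqrt(2) + sqrt(2)i, -sqrt(2) + sqrt(2)i, -sqrt(2) - sqrt(2)i, sqrt(2) - sqrt(2)i


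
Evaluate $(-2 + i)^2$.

(a + bi)^2 = a^2 - b^2 + 2abi
= (-2)^2 - 1^2 + 2*(-2)*1i
= 3 - 4i


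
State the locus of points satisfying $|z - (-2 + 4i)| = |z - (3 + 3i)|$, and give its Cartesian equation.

|z - z1| = |z - z2| means z is equidistant from z1 and z2,
i.e. the perpendicular bisector of the segment from (-2, 4) to (3, 3) (midpoint (1/2, 7/2)).
With z = x + yi, square both sides:
(x - (-2))^2 + (y - 4)^2 = (x - 3)^2 + (y - 3)^2
The x^2 and y^2 terms cancel: 10x + (-2)y = 18 - 20 = -2
Simplify: 5x - y = -1
Locus: Perpendicular bisector of the segment from (-2, 4) to (3, 3): the line 5x - y = -1


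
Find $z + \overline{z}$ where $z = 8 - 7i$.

z + conjugate(z) = (a + bi) + (a - bi) = 2a
= 2 * 8 = 16


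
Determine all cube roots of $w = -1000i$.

|w| = 1000, arg(w) = 270°
Root modulus = 1000^(1/3) = 10
Root arguments: θ_k = (270° + 360°k)/3 for k = 0, 1, ..., 2
Roots: 10i, -5*sqrt(3) - 5i, 5*sqrt(3) - 5i


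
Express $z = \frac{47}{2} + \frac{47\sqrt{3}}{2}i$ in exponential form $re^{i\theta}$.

r = |z| = sqrt((47/2)^2 + (47*sqrt(3)/2)^2) = sqrt(2209/4 + 6627/4) = sqrt(2209) = 47
θ = arctan(b/a) = arctan(40.7032/23.5) (quadrant-adjusted) = 60° = π/3
z = 47e^(i*π/3)


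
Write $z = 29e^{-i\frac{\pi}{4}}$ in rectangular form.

a = r cos θ = 29 * sqrt(2)/2 = 29*sqrt(2)/2
b = r sin θ = 29 * -sqrt(2)/2 = -29*sqrt(2)/2
z = 29*sqrt(2)/2 - (29*sqrt(2)/2)i


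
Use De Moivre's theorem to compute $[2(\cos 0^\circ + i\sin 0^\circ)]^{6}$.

By De Moivre: z^n = r^n(cos(nθ) + i sin(nθ))
= 2^6(cos(6*0°) + i sin(6*0°))
= 64(cos 0° + i sin 0°)
= 64


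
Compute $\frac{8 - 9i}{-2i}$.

Multiply numerator and denominator by conjugate (2i):
= (8 - 9i)(2i) / (0^2 + (-2)^2)
= (18 + 16i) / 4
Divide through by 2: (9 + 8i) / 2
= 9/2 + 4i


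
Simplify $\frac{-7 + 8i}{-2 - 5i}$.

Multiply numerator and denominator by conjugate (-2 + 5i):
= (-7 + 8i)(-2 + 5i) / ((-2)^2 + (-5)^2)
= (-26 - 51i) / 29
= -26/29 - (51/29)i


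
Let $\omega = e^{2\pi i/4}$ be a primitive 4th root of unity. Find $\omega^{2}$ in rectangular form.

ω^2 = e^(2πi·2/4) = e^(i·1π)
= cos(1π) + i sin(1π)
= -1


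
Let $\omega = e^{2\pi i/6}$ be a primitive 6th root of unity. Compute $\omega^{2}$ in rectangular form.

ω^2 = e^(2πi·2/6) = e^(i·2π/3)
= cos(2π/3) + i sin(2π/3)
= -1/2 + (sqrt(3)/2)i


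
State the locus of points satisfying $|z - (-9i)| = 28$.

|z - z0| = r describes a circle centered at z0 with radius r
Here z0 = -9i and r = 28
Locus: Circle centered at (0, -9) with radius 28


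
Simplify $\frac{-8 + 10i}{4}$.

Divisor is real, so divide each part by 4:
= -2 + (5/2)i


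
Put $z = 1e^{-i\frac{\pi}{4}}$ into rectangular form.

a = r cos θ = 1 * sqrt(2)/2 = sqrt(2)/2
b = r sin θ = 1 * -sqrt(2)/2 = -sqrt(2)/2
z = sqrt(2)/2 - (sqrt(2)/2)i


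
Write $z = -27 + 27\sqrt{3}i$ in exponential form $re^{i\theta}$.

r = |z| = sqrt((-27)^2 + (27*sqrt(3))^2) = sqrt(729 + 2187) = sqrt(2916) = 54
θ = arctan(b/a) = arctan(46.7654/-27) (quadrant-adjusted) = 120° = 2π/3
z = 54e^(i*2π/3)


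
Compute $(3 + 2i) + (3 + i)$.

(3 + 3) + (2 + 1)i = 6 + 3i


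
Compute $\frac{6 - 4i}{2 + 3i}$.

Multiply numerator and denominator by conjugate (2 - 3i):
= (6 - 4i)(2 - 3i) / (2^2 + 3^2)
= (-26i) / 13
= -2i
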